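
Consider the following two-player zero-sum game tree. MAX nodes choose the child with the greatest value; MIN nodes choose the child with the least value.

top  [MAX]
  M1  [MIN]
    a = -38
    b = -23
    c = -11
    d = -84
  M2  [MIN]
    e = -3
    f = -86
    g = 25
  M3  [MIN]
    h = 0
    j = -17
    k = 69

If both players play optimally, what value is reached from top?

M1 (MIN): min(-38, -23, -11, -84) = -84
M2 (MIN): min(-3, -86, 25) = -86
M3 (MIN): min(0, -17, 69) = -17
top (MAX): max(-84, -86, -17) = -17

-17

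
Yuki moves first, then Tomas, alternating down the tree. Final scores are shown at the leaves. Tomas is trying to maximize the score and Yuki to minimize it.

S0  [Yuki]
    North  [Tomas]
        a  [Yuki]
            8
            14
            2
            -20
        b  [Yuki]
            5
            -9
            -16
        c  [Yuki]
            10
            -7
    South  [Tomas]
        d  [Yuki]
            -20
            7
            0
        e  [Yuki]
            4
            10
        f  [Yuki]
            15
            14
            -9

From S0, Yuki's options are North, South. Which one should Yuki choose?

North

a (Yuki): min(8, 14, 2, -20) = -20
b (Yuki): min(5, -9, -16) = -16
c (Yuki): min(10, -7) = -7
North (Tomas): max(-20, -16, -7) = -7
d (Yuki): min(-20, 7, 0) = -20
e (Yuki): min(4, 10) = 4
f (Yuki): min(15, 14, -9) = -9
South (Tomas): max(-20, 4, -9) = 4
S0 (Yuki): min(-7, 4) = -7
Yuki at S0 wants the lowest of {North=-7, South=4}, so chooses North.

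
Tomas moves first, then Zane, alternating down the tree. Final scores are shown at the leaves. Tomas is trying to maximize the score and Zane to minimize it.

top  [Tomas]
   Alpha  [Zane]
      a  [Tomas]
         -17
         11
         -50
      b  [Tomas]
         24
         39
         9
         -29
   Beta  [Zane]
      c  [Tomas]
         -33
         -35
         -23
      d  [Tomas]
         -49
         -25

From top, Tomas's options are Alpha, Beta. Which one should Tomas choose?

Alpha

a (Tomas): max(-17, 11, -50) = 11
b (Tomas): max(24, 39, 9, -29) = 39
Alpha (Zane): min(11, 39) = 11
c (Tomas): max(-33, -35, -23) = -23
d (Tomas): max(-49, -25) = -25
Beta (Zane): min(-23, -25) = -25
top (Tomas): max(11, -25) = 11
Tomas at top wants the highest of {Alpha=11, Beta=-25}, so chooses Alpha.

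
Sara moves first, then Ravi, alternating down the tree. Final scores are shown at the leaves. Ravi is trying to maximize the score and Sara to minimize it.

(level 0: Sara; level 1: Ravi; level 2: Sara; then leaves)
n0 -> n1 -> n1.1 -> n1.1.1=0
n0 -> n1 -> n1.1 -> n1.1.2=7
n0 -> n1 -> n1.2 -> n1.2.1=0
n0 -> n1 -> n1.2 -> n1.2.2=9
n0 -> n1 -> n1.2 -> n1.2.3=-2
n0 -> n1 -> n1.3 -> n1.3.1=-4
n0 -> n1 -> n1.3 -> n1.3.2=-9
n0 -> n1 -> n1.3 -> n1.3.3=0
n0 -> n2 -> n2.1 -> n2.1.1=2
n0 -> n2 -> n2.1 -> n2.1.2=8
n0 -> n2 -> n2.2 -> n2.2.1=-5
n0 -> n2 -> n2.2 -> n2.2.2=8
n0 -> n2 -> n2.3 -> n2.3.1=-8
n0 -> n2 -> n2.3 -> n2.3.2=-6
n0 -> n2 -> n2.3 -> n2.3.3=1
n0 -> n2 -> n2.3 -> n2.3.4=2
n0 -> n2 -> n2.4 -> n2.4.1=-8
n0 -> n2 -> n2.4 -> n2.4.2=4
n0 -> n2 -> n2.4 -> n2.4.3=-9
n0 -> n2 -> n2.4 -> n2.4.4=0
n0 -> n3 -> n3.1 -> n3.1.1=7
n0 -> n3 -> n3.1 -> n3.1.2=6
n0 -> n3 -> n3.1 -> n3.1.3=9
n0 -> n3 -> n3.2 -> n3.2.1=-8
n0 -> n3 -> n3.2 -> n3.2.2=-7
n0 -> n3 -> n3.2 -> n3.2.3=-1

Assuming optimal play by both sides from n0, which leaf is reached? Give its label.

n1.1 (Sara): min(0, 7) = 0
n1.2 (Sara): min(0, 9, -2) = -2
n1.3 (Sara): min(-4, -9, 0) = -9
n1 (Ravi): max(0, -2, -9) = 0
n2.1 (Sara): min(2, 8) = 2
n2.2 (Sara): min(-5, 8) = -5
n2.3 (Sara): min(-8, -6, 1, 2) = -8
n2.4 (Sara): min(-8, 4, -9, 0) = -9
n2 (Ravi): max(2, -5, -8, -9) = 2
n3.1 (Sara): min(7, 6, 9) = 6
n3.2 (Sara): min(-8, -7, -1) = -8
n3 (Ravi): max(6, -8) = 6
n0 (Sara): min(0, 2, 6) = 0
At n0, Sara picks n1 (lowest: 0).
At n1, Ravi picks n1.1 (highest: 0).
At n1.1, Sara picks n1.1.1 (lowest: 0).
Terminal value 0.

n1.1.1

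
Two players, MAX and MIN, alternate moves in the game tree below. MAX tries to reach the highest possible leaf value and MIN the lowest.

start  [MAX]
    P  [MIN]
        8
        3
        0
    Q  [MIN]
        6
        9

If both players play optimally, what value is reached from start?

P (MIN): min(8, 3, 0) = 0
Q (MIN): min(6, 9) = 6
start (MAX): max(0, 6) = 6

6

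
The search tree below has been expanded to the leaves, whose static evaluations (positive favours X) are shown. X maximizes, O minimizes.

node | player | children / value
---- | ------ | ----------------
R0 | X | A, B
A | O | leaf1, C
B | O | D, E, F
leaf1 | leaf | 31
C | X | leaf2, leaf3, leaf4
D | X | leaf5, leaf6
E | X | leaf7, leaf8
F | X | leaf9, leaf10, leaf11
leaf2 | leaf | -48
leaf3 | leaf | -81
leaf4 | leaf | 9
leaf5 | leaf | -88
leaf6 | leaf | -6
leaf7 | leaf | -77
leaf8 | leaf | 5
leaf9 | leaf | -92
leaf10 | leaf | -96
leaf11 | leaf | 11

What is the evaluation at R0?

C (X): max(-48, -81, 9) = 9
A (O): min(31, 9) = 9
D (X): max(-88, -6) = -6
E (X): max(-77, 5) = 5
F (X): max(-92, -96, 11) = 11
B (O): min(-6, 5, 11) = -6
R0 (X): max(9, -6) = 9

9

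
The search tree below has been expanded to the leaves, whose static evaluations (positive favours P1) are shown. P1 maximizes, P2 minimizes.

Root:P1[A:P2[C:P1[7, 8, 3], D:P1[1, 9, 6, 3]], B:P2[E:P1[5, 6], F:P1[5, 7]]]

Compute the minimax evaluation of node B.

E (P1): max(5, 6) = 6
F (P1): max(5, 7) = 7
B (P2): min(6, 7) = 6

6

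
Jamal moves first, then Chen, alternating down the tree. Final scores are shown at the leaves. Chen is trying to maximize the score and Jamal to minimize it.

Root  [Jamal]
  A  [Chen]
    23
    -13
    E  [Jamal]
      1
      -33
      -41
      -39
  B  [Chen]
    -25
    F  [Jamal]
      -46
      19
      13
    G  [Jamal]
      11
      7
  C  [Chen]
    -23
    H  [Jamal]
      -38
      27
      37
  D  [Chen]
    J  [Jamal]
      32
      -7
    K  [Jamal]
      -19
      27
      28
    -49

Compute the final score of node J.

-7

J (Jamal): min(32, -7) = -7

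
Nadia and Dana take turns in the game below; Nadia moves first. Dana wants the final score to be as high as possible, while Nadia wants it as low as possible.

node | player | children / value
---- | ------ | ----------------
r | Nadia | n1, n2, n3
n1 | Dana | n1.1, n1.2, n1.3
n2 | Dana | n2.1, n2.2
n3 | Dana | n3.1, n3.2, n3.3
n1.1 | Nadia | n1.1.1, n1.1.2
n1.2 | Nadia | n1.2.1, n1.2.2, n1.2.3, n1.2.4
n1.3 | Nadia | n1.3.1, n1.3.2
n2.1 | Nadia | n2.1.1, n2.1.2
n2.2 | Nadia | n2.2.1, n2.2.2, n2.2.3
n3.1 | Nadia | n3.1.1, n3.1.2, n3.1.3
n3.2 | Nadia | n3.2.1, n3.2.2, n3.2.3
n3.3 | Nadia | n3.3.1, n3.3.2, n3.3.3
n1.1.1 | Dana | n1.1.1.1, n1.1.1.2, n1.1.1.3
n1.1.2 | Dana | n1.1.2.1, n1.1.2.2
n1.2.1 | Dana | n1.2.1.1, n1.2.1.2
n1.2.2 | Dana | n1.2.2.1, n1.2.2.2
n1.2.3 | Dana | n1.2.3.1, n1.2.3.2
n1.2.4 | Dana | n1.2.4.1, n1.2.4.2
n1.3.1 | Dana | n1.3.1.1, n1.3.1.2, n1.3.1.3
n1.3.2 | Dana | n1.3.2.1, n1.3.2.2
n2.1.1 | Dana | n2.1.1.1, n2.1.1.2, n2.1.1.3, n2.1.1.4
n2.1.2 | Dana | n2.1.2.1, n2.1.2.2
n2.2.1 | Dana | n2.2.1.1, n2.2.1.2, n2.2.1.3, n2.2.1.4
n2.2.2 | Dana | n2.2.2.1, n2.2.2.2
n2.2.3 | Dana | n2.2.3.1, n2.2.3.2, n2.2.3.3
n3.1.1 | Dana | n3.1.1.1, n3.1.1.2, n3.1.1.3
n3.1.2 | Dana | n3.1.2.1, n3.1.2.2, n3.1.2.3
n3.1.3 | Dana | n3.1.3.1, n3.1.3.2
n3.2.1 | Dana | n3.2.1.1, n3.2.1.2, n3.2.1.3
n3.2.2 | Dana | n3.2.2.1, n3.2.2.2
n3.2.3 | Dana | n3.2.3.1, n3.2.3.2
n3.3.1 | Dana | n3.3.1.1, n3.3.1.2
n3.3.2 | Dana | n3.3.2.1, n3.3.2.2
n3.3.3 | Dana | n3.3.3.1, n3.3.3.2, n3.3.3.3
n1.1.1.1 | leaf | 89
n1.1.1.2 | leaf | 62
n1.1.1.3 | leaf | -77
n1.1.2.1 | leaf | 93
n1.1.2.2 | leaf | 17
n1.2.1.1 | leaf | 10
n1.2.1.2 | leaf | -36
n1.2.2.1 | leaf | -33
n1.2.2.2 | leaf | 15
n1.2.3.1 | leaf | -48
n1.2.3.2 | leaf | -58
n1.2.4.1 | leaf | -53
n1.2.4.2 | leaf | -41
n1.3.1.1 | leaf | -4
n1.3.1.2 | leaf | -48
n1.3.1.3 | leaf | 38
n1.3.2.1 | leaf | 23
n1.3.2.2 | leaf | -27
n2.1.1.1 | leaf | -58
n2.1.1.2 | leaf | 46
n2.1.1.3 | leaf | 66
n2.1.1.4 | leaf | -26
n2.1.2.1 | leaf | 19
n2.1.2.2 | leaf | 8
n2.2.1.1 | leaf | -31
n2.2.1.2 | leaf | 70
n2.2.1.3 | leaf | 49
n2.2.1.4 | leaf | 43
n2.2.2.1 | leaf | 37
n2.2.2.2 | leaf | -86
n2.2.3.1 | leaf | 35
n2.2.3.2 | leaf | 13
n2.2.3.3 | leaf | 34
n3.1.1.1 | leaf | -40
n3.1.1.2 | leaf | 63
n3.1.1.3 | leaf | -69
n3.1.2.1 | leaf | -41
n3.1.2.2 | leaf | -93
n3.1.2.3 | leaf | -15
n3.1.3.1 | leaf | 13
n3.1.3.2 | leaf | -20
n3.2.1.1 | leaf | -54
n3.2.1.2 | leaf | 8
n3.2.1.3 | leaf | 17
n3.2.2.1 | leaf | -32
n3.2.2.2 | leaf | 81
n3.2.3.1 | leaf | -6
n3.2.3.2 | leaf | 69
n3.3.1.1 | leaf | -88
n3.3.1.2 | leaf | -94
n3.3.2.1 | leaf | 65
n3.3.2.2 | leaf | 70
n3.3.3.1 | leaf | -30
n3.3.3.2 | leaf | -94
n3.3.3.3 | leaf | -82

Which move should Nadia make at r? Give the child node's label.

n3

n1.1.1 (Dana): max(89, 62, -77) = 89
n1.1.2 (Dana): max(93, 17) = 93
n1.1 (Nadia): min(89, 93) = 89
n1.2.1 (Dana): max(10, -36) = 10
n1.2.2 (Dana): max(-33, 15) = 15
n1.2.3 (Dana): max(-48, -58) = -48
n1.2.4 (Dana): max(-53, -41) = -41
n1.2 (Nadia): min(10, 15, -48, -41) = -48
n1.3.1 (Dana): max(-4, -48, 38) = 38
n1.3.2 (Dana): max(23, -27) = 23
n1.3 (Nadia): min(38, 23) = 23
n1 (Dana): max(89, -48, 23) = 89
n2.1.1 (Dana): max(-58, 46, 66, -26) = 66
n2.1.2 (Dana): max(19, 8) = 19
n2.1 (Nadia): min(66, 19) = 19
n2.2.1 (Dana): max(-31, 70, 49, 43) = 70
n2.2.2 (Dana): max(37, -86) = 37
n2.2.3 (Dana): max(35, 13, 34) = 35
n2.2 (Nadia): min(70, 37, 35) = 35
n2 (Dana): max(19, 35) = 35
n3.1.1 (Dana): max(-40, 63, -69) = 63
n3.1.2 (Dana): max(-41, -93, -15) = -15
n3.1.3 (Dana): max(13, -20) = 13
n3.1 (Nadia): min(63, -15, 13) = -15
n3.2.1 (Dana): max(-54, 8, 17) = 17
n3.2.2 (Dana): max(-32, 81) = 81
n3.2.3 (Dana): max(-6, 69) = 69
n3.2 (Nadia): min(17, 81, 69) = 17
n3.3.1 (Dana): max(-88, -94) = -88
n3.3.2 (Dana): max(65, 70) = 70
n3.3.3 (Dana): max(-30, -94, -82) = -30
n3.3 (Nadia): min(-88, 70, -30) = -88
n3 (Dana): max(-15, 17, -88) = 17
r (Nadia): min(89, 35, 17) = 17
Nadia at r wants the lowest of {n1=89, n2=35, n3=17}, so chooses n3.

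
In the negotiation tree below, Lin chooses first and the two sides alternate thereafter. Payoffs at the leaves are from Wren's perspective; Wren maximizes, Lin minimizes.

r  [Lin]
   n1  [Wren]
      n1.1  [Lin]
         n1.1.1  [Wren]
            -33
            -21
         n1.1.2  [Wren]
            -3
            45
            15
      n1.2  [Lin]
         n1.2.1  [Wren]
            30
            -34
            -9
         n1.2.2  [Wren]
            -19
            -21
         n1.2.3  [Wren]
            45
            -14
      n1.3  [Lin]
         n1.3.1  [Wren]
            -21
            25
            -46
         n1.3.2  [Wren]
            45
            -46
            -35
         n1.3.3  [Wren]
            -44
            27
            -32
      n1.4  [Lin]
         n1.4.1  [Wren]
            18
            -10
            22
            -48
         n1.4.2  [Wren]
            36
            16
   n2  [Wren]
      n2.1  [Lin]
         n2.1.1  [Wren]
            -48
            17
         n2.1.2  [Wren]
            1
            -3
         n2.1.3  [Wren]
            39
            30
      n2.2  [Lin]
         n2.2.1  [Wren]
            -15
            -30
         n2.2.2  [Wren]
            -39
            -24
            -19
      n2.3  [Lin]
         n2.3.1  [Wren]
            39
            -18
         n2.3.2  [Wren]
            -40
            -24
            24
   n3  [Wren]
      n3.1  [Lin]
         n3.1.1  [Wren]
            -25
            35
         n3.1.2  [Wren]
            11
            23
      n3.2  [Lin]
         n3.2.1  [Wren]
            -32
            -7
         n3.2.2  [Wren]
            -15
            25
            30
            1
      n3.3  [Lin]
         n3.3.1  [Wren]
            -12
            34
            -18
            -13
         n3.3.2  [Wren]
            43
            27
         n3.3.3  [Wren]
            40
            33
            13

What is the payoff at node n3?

34

n3.1.1 (Wren): max(-25, 35) = 35
n3.1.2 (Wren): max(11, 23) = 23
n3.1 (Lin): min(35, 23) = 23
n3.2.1 (Wren): max(-32, -7) = -7
n3.2.2 (Wren): max(-15, 25, 30, 1) = 30
n3.2 (Lin): min(-7, 30) = -7
n3.3.1 (Wren): max(-12, 34, -18, -13) = 34
n3.3.2 (Wren): max(43, 27) = 43
n3.3.3 (Wren): max(40, 33, 13) = 40
n3.3 (Lin): min(34, 43, 40) = 34
n3 (Wren): max(23, -7, 34) = 34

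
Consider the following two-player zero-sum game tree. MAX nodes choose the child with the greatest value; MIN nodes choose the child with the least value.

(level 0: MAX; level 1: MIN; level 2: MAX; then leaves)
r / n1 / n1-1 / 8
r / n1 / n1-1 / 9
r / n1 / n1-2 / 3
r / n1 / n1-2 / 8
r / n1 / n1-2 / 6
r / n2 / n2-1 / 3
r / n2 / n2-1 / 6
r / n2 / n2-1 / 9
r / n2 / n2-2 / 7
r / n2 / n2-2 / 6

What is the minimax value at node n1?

8

n1-1 (MAX): max(8, 9) = 9
n1-2 (MAX): max(3, 8, 6) = 8
n1 (MIN): min(9, 8) = 8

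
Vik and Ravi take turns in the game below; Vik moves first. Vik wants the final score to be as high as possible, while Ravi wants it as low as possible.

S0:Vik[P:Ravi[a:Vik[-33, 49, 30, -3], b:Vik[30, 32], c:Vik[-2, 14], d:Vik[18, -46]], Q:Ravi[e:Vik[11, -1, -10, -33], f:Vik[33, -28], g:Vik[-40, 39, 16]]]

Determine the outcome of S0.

14

a (Vik): max(-33, 49, 30, -3) = 49
b (Vik): max(30, 32) = 32
c (Vik): max(-2, 14) = 14
d (Vik): max(18, -46) = 18
P (Ravi): min(49, 32, 14, 18) = 14
e (Vik): max(11, -1, -10, -33) = 11
f (Vik): max(33, -28) = 33
g (Vik): max(-40, 39, 16) = 39
Q (Ravi): min(11, 33, 39) = 11
S0 (Vik): max(14, 11) = 14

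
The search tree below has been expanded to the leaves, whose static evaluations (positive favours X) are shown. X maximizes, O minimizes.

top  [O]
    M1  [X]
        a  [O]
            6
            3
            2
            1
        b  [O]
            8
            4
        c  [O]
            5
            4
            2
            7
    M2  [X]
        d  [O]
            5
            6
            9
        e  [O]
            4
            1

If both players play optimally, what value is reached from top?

a (O): min(6, 3, 2, 1) = 1
b (O): min(8, 4) = 4
c (O): min(5, 4, 2, 7) = 2
M1 (X): max(1, 4, 2) = 4
d (O): min(5, 6, 9) = 5
e (O): min(4, 1) = 1
M2 (X): max(5, 1) = 5
top (O): min(4, 5) = 4

4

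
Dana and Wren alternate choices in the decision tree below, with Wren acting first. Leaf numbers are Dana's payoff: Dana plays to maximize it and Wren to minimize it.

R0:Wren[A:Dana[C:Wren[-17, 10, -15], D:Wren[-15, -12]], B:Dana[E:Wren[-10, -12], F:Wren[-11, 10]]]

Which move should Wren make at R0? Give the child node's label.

A

C (Wren): min(-17, 10, -15) = -17
D (Wren): min(-15, -12) = -15
A (Dana): max(-17, -15) = -15
E (Wren): min(-10, -12) = -12
F (Wren): min(-11, 10) = -11
B (Dana): max(-12, -11) = -11
R0 (Wren): min(-15, -11) = -15
Wren at R0 wants the lowest of {A=-15, B=-11}, so chooses A.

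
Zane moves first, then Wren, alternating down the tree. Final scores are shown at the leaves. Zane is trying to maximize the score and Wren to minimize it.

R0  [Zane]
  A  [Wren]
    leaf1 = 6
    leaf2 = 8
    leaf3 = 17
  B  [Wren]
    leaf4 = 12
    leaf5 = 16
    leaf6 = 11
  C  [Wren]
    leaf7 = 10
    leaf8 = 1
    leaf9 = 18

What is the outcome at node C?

1

C (Wren): min(10, 1, 18) = 1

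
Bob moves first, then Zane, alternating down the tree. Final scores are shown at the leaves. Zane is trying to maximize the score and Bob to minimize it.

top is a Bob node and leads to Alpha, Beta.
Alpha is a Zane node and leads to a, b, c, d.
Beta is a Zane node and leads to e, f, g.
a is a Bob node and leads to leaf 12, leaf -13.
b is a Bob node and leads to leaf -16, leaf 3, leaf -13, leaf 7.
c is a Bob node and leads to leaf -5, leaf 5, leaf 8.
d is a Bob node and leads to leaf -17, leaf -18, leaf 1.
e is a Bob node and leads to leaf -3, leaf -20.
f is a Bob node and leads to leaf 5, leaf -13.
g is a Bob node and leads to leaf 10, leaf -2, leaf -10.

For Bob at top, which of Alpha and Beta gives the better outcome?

Beta

a (Bob): min(12, -13) = -13
b (Bob): min(-16, 3, -13, 7) = -16
c (Bob): min(-5, 5, 8) = -5
d (Bob): min(-17, -18, 1) = -18
Alpha (Zane): max(-13, -16, -5, -18) = -5
e (Bob): min(-3, -20) = -20
f (Bob): min(5, -13) = -13
g (Bob): min(10, -2, -10) = -10
Beta (Zane): max(-20, -13, -10) = -10
Bob prefers the lower value; Alpha=-5, Beta=-10. Beta is better since -10 < -5.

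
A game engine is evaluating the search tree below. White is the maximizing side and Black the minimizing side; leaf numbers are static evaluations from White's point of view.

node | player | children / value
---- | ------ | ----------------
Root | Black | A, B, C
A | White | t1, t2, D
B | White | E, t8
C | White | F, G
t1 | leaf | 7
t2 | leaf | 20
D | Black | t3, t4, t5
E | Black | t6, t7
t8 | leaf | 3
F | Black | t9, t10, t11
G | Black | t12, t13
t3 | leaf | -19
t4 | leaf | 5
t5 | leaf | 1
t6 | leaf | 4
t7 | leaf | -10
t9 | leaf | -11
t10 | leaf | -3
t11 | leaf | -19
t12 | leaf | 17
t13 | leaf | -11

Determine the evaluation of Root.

-11

D (Black): min(-19, 5, 1) = -19
A (White): max(7, 20, -19) = 20
E (Black): min(4, -10) = -10
B (White): max(-10, 3) = 3
F (Black): min(-11, -3, -19) = -19
G (Black): min(17, -11) = -11
C (White): max(-19, -11) = -11
Root (Black): min(20, 3, -11) = -11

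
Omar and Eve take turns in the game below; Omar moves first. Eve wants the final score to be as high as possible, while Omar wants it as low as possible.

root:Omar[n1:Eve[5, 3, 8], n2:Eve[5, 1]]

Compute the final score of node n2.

n2 (Eve): max(5, 1) = 5

5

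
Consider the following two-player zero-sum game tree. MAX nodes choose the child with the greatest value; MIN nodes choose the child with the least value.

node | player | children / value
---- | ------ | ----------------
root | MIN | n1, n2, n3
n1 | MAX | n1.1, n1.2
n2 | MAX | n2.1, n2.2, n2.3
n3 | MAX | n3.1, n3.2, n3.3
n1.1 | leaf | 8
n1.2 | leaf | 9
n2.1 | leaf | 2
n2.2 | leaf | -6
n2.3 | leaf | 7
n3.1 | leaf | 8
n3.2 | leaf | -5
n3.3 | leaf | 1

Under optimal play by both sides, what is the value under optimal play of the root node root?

n1 (MAX): max(8, 9) = 9
n2 (MAX): max(2, -6, 7) = 7
n3 (MAX): max(8, -5, 1) = 8
root (MIN): min(9, 7, 8) = 7

7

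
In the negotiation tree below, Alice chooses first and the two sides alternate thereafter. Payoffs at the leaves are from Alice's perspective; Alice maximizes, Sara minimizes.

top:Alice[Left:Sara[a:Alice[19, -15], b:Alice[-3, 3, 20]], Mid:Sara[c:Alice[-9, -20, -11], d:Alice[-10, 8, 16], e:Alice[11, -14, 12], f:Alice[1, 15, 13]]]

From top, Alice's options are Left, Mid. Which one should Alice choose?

a (Alice): max(19, -15) = 19
b (Alice): max(-3, 3, 20) = 20
Left (Sara): min(19, 20) = 19
c (Alice): max(-9, -20, -11) = -9
d (Alice): max(-10, 8, 16) = 16
e (Alice): max(11, -14, 12) = 12
f (Alice): max(1, 15, 13) = 15
Mid (Sara): min(-9, 16, 12, 15) = -9
top (Alice): max(19, -9) = 19
Alice at top wants the highest of {Left=19, Mid=-9}, so chooses Left.

Left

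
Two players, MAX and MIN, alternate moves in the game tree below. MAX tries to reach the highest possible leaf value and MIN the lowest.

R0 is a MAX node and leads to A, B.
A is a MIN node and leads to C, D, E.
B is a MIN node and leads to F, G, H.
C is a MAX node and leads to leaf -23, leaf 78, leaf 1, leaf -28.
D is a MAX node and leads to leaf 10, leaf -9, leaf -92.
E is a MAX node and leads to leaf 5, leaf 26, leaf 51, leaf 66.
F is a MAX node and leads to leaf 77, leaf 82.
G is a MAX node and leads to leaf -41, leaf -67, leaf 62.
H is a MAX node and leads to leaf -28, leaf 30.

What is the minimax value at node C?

C (MAX): max(-23, 78, 1, -28) = 78

78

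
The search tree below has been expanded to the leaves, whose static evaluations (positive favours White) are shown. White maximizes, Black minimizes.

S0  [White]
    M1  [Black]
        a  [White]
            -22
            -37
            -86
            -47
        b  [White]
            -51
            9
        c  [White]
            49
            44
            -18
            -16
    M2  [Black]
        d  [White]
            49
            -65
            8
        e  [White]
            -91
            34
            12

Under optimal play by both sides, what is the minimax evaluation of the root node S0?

34

a (White): max(-22, -37, -86, -47) = -22
b (White): max(-51, 9) = 9
c (White): max(49, 44, -18, -16) = 49
M1 (Black): min(-22, 9, 49) = -22
d (White): max(49, -65, 8) = 49
e (White): max(-91, 34, 12) = 34
M2 (Black): min(49, 34) = 34
S0 (White): max(-22, 34) = 34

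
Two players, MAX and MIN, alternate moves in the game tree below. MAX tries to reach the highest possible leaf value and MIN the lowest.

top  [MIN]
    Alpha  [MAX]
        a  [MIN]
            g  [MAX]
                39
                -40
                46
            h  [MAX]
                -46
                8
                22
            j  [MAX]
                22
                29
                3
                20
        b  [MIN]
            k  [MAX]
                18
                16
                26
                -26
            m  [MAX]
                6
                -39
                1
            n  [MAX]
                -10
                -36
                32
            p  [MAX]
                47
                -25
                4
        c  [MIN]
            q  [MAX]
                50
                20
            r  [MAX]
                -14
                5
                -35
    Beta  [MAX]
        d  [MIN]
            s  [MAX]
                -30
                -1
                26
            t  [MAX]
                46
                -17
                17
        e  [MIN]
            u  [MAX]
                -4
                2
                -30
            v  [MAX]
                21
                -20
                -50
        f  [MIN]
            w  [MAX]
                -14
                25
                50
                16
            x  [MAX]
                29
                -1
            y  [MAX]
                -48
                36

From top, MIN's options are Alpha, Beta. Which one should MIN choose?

Alpha

g (MAX): max(39, -40, 46) = 46
h (MAX): max(-46, 8, 22) = 22
j (MAX): max(22, 29, 3, 20) = 29
a (MIN): min(46, 22, 29) = 22
k (MAX): max(18, 16, 26, -26) = 26
m (MAX): max(6, -39, 1) = 6
n (MAX): max(-10, -36, 32) = 32
p (MAX): max(47, -25, 4) = 47
b (MIN): min(26, 6, 32, 47) = 6
q (MAX): max(50, 20) = 50
r (MAX): max(-14, 5, -35) = 5
c (MIN): min(50, 5) = 5
Alpha (MAX): max(22, 6, 5) = 22
s (MAX): max(-30, -1, 26) = 26
t (MAX): max(46, -17, 17) = 46
d (MIN): min(26, 46) = 26
u (MAX): max(-4, 2, -30) = 2
v (MAX): max(21, -20, -50) = 21
e (MIN): min(2, 21) = 2
w (MAX): max(-14, 25, 50, 16) = 50
x (MAX): max(29, -1) = 29
y (MAX): max(-48, 36) = 36
f (MIN): min(50, 29, 36) = 29
Beta (MAX): max(26, 2, 29) = 29
top (MIN): min(22, 29) = 22
MIN at top wants the lowest of {Alpha=22, Beta=29}, so chooses Alpha.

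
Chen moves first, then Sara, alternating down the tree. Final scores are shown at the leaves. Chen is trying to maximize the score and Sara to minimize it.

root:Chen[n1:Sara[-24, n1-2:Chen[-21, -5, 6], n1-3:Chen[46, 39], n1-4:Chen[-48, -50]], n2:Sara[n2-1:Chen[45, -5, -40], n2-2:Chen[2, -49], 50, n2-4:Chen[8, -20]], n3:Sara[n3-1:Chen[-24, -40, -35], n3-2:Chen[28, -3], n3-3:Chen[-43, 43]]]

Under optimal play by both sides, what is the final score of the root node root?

n1-2 (Chen): max(-21, -5, 6) = 6
n1-3 (Chen): max(46, 39) = 46
n1-4 (Chen): max(-48, -50) = -48
n1 (Sara): min(-24, 6, 46, -48) = -48
n2-1 (Chen): max(45, -5, -40) = 45
n2-2 (Chen): max(2, -49) = 2
n2-4 (Chen): max(8, -20) = 8
n2 (Sara): min(45, 2, 50, 8) = 2
n3-1 (Chen): max(-24, -40, -35) = -24
n3-2 (Chen): max(28, -3) = 28
n3-3 (Chen): max(-43, 43) = 43
n3 (Sara): min(-24, 28, 43) = -24
root (Chen): max(-48, 2, -24) = 2

2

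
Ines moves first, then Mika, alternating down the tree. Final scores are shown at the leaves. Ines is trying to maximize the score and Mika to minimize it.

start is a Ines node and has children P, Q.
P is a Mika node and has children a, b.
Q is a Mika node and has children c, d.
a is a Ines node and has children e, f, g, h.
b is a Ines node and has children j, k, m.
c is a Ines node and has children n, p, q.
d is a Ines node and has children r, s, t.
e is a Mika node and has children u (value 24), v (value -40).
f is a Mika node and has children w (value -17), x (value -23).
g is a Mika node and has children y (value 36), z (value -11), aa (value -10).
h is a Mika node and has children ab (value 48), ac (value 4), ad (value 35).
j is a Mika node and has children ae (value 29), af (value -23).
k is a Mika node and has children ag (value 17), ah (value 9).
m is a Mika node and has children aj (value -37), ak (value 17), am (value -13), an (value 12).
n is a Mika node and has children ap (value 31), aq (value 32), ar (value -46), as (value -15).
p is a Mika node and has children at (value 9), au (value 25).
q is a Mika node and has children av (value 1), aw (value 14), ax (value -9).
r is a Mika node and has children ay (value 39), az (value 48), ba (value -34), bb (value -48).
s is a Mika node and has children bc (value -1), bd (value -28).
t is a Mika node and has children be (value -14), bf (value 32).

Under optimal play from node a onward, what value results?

e (Mika): min(24, -40) = -40
f (Mika): min(-17, -23) = -23
g (Mika): min(36, -11, -10) = -11
h (Mika): min(48, 4, 35) = 4
a (Ines): max(-40, -23, -11, 4) = 4

4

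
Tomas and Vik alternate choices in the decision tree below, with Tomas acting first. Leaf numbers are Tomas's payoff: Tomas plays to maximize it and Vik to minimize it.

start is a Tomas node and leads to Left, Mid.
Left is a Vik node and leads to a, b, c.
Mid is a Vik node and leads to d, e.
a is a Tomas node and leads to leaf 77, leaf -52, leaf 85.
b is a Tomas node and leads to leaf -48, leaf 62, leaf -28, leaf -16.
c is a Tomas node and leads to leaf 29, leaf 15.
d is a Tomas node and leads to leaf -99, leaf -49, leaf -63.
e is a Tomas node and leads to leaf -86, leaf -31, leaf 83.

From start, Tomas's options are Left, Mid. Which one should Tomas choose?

a (Tomas): max(77, -52, 85) = 85
b (Tomas): max(-48, 62, -28, -16) = 62
c (Tomas): max(29, 15) = 29
Left (Vik): min(85, 62, 29) = 29
d (Tomas): max(-99, -49, -63) = -49
e (Tomas): max(-86, -31, 83) = 83
Mid (Vik): min(-49, 83) = -49
start (Tomas): max(29, -49) = 29
Tomas at start wants the highest of {Left=29, Mid=-49}, so chooses Left.

Left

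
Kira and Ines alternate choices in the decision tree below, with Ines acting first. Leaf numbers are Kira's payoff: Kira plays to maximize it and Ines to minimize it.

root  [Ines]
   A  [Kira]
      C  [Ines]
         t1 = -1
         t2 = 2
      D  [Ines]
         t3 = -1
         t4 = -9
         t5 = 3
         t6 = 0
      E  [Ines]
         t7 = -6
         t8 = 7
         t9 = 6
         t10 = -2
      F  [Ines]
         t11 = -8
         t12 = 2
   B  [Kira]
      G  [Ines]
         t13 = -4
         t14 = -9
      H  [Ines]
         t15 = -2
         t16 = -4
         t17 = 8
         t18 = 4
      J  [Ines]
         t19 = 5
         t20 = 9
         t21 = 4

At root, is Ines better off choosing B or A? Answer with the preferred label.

A

G (Ines): min(-4, -9) = -9
H (Ines): min(-2, -4, 8, 4) = -4
J (Ines): min(5, 9, 4) = 4
B (Kira): max(-9, -4, 4) = 4
C (Ines): min(-1, 2) = -1
D (Ines): min(-1, -9, 3, 0) = -9
E (Ines): min(-6, 7, 6, -2) = -6
F (Ines): min(-8, 2) = -8
A (Kira): max(-1, -9, -6, -8) = -1
Ines prefers the lower value; B=4, A=-1. A is better since -1 < 4.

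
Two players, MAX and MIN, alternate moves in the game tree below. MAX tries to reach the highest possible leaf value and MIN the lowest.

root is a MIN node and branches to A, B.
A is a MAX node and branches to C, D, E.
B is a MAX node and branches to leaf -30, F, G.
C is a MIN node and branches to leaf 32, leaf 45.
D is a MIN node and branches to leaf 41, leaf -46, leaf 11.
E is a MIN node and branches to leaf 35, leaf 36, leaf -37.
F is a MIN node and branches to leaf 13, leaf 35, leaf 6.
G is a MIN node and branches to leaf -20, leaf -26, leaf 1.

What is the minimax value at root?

6

C (MIN): min(32, 45) = 32
D (MIN): min(41, -46, 11) = -46
E (MIN): min(35, 36, -37) = -37
A (MAX): max(32, -46, -37) = 32
F (MIN): min(13, 35, 6) = 6
G (MIN): min(-20, -26, 1) = -26
B (MAX): max(-30, 6, -26) = 6
root (MIN): min(32, 6) = 6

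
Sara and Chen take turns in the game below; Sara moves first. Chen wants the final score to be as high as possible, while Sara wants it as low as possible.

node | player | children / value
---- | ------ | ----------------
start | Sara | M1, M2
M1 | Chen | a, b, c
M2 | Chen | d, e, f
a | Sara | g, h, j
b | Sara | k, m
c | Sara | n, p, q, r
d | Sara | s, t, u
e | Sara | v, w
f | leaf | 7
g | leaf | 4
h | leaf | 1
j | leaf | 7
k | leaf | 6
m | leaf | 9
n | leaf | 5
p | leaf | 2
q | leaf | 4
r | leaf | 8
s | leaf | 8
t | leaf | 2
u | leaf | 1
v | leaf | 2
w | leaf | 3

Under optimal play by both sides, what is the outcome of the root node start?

a (Sara): min(4, 1, 7) = 1
b (Sara): min(6, 9) = 6
c (Sara): min(5, 2, 4, 8) = 2
M1 (Chen): max(1, 6, 2) = 6
d (Sara): min(8, 2, 1) = 1
e (Sara): min(2, 3) = 2
M2 (Chen): max(1, 2, 7) = 7
start (Sara): min(6, 7) = 6

6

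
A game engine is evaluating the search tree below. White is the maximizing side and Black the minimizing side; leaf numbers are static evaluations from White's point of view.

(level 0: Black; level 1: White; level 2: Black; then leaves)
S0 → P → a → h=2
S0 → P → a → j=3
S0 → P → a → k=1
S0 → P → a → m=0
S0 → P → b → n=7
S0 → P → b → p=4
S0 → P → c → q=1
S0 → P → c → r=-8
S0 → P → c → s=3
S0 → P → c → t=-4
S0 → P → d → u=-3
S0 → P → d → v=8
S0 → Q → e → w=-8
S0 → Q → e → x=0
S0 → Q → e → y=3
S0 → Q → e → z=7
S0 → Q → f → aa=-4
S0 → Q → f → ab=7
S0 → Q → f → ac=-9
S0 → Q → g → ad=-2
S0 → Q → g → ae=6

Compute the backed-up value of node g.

g (Black): min(-2, 6) = -2

-2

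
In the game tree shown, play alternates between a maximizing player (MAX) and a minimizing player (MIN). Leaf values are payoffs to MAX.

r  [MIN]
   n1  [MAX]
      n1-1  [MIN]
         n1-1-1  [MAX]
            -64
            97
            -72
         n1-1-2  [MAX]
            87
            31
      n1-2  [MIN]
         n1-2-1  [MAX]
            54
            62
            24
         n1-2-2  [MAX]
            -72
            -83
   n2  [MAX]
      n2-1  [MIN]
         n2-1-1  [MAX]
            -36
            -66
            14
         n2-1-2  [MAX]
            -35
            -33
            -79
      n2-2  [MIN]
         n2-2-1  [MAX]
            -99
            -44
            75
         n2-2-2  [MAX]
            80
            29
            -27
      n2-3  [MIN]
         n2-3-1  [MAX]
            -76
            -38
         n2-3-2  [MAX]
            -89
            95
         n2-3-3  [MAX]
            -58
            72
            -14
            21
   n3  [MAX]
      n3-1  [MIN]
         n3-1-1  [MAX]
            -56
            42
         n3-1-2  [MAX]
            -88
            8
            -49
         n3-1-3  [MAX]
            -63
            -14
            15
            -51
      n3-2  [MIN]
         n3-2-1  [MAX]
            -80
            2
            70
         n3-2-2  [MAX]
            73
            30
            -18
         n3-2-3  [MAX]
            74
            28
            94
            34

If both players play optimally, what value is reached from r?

70

n1-1-1 (MAX): max(-64, 97, -72) = 97
n1-1-2 (MAX): max(87, 31) = 87
n1-1 (MIN): min(97, 87) = 87
n1-2-1 (MAX): max(54, 62, 24) = 62
n1-2-2 (MAX): max(-72, -83) = -72
n1-2 (MIN): min(62, -72) = -72
n1 (MAX): max(87, -72) = 87
n2-1-1 (MAX): max(-36, -66, 14) = 14
n2-1-2 (MAX): max(-35, -33, -79) = -33
n2-1 (MIN): min(14, -33) = -33
n2-2-1 (MAX): max(-99, -44, 75) = 75
n2-2-2 (MAX): max(80, 29, -27) = 80
n2-2 (MIN): min(75, 80) = 75
n2-3-1 (MAX): max(-76, -38) = -38
n2-3-2 (MAX): max(-89, 95) = 95
n2-3-3 (MAX): max(-58, 72, -14, 21) = 72
n2-3 (MIN): min(-38, 95, 72) = -38
n2 (MAX): max(-33, 75, -38) = 75
n3-1-1 (MAX): max(-56, 42) = 42
n3-1-2 (MAX): max(-88, 8, -49) = 8
n3-1-3 (MAX): max(-63, -14, 15, -51) = 15
n3-1 (MIN): min(42, 8, 15) = 8
n3-2-1 (MAX): max(-80, 2, 70) = 70
n3-2-2 (MAX): max(73, 30, -18) = 73
n3-2-3 (MAX): max(74, 28, 94, 34) = 94
n3-2 (MIN): min(70, 73, 94) = 70
n3 (MAX): max(8, 70) = 70
r (MIN): min(87, 75, 70) = 70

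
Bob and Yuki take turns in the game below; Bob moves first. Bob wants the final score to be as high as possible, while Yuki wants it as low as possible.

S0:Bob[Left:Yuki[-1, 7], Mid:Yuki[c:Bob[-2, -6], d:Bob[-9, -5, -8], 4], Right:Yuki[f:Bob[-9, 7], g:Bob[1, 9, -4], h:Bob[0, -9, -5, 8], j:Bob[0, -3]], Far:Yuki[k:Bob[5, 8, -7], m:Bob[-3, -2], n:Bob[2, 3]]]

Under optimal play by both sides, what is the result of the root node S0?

0

Left (Yuki): min(-1, 7) = -1
c (Bob): max(-2, -6) = -2
d (Bob): max(-9, -5, -8) = -5
Mid (Yuki): min(-2, -5, 4) = -5
f (Bob): max(-9, 7) = 7
g (Bob): max(1, 9, -4) = 9
h (Bob): max(0, -9, -5, 8) = 8
j (Bob): max(0, -3) = 0
Right (Yuki): min(7, 9, 8, 0) = 0
k (Bob): max(5, 8, -7) = 8
m (Bob): max(-3, -2) = -2
n (Bob): max(2, 3) = 3
Far (Yuki): min(8, -2, 3) = -2
S0 (Bob): max(-1, -5, 0, -2) = 0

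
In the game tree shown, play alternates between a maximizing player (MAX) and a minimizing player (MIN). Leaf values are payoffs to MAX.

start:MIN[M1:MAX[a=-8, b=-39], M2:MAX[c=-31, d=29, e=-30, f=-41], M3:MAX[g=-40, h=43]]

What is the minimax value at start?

-8

M1 (MAX): max(-8, -39) = -8
M2 (MAX): max(-31, 29, -30, -41) = 29
M3 (MAX): max(-40, 43) = 43
start (MIN): min(-8, 29, 43) = -8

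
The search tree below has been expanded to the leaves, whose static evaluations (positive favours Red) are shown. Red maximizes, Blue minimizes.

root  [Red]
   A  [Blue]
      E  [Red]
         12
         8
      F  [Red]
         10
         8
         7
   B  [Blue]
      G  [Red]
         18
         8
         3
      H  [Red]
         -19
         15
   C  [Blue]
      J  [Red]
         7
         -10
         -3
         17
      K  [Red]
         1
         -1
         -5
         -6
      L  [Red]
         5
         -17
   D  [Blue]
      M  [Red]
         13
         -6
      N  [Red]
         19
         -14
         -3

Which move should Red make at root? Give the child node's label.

B

E (Red): max(12, 8) = 12
F (Red): max(10, 8, 7) = 10
A (Blue): min(12, 10) = 10
G (Red): max(18, 8, 3) = 18
H (Red): max(-19, 15) = 15
B (Blue): min(18, 15) = 15
J (Red): max(7, -10, -3, 17) = 17
K (Red): max(1, -1, -5, -6) = 1
L (Red): max(5, -17) = 5
C (Blue): min(17, 1, 5) = 1
M (Red): max(13, -6) = 13
N (Red): max(19, -14, -3) = 19
D (Blue): min(13, 19) = 13
root (Red): max(10, 15, 1, 13) = 15
Red at root wants the highest of {A=10, B=15, C=1, D=13}, so chooses B.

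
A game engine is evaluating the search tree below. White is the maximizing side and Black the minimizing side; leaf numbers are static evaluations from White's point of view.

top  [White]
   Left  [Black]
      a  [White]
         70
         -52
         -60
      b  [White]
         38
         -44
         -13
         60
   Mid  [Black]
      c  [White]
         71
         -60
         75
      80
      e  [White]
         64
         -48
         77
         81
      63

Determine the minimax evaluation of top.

63

a (White): max(70, -52, -60) = 70
b (White): max(38, -44, -13, 60) = 60
Left (Black): min(70, 60) = 60
c (White): max(71, -60, 75) = 75
e (White): max(64, -48, 77, 81) = 81
Mid (Black): min(75, 80, 81, 63) = 63
top (White): max(60, 63) = 63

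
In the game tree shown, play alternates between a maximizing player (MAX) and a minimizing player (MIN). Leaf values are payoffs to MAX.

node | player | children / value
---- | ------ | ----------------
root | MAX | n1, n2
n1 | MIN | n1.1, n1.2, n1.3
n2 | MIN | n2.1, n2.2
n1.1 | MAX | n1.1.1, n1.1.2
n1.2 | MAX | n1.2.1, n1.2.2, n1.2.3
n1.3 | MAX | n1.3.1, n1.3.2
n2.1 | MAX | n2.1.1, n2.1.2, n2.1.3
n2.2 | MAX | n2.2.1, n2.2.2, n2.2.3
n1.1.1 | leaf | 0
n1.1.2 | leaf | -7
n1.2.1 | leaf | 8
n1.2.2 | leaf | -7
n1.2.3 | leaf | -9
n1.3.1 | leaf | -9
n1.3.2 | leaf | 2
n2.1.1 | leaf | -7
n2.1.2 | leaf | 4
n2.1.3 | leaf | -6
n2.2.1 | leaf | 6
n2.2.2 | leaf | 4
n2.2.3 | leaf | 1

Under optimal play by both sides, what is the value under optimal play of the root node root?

n1.1 (MAX): max(0, -7) = 0
n1.2 (MAX): max(8, -7, -9) = 8
n1.3 (MAX): max(-9, 2) = 2
n1 (MIN): min(0, 8, 2) = 0
n2.1 (MAX): max(-7, 4, -6) = 4
n2.2 (MAX): max(6, 4, 1) = 6
n2 (MIN): min(4, 6) = 4
root (MAX): max(0, 4) = 4

4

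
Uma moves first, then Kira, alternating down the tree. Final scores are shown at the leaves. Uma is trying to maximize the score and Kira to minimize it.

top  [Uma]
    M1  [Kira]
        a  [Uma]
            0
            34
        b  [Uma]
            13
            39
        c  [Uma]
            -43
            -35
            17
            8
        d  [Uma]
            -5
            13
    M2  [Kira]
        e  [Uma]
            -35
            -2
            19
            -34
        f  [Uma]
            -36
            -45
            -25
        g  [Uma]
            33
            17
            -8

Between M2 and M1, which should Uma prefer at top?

e (Uma): max(-35, -2, 19, -34) = 19
f (Uma): max(-36, -45, -25) = -25
g (Uma): max(33, 17, -8) = 33
M2 (Kira): min(19, -25, 33) = -25
a (Uma): max(0, 34) = 34
b (Uma): max(13, 39) = 39
c (Uma): max(-43, -35, 17, 8) = 17
d (Uma): max(-5, 13) = 13
M1 (Kira): min(34, 39, 17, 13) = 13
Uma prefers the higher value; M2=-25, M1=13. M1 is better since 13 > -25.

M1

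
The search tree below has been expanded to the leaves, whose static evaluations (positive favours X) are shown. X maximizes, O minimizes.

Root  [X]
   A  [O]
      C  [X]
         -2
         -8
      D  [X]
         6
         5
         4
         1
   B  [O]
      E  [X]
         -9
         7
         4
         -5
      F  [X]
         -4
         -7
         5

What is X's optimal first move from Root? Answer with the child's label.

C (X): max(-2, -8) = -2
D (X): max(6, 5, 4, 1) = 6
A (O): min(-2, 6) = -2
E (X): max(-9, 7, 4, -5) = 7
F (X): max(-4, -7, 5) = 5
B (O): min(7, 5) = 5
Root (X): max(-2, 5) = 5
X at Root wants the highest of {A=-2, B=5}, so chooses B.

B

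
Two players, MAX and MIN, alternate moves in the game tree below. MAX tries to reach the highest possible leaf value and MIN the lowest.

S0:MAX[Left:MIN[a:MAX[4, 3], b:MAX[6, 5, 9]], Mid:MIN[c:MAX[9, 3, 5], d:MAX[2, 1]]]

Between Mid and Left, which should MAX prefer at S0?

c (MAX): max(9, 3, 5) = 9
d (MAX): max(2, 1) = 2
Mid (MIN): min(9, 2) = 2
a (MAX): max(4, 3) = 4
b (MAX): max(6, 5, 9) = 9
Left (MIN): min(4, 9) = 4
MAX prefers the higher value; Mid=2, Left=4. Left is better since 4 > 2.

Left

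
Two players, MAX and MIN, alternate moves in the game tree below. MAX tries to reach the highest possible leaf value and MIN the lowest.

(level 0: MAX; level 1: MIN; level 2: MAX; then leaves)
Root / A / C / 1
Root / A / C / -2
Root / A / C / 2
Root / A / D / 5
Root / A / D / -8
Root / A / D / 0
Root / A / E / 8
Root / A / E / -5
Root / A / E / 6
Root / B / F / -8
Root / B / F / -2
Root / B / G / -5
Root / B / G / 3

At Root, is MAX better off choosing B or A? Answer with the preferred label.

A

F (MAX): max(-8, -2) = -2
G (MAX): max(-5, 3) = 3
B (MIN): min(-2, 3) = -2
C (MAX): max(1, -2, 2) = 2
D (MAX): max(5, -8, 0) = 5
E (MAX): max(8, -5, 6) = 8
A (MIN): min(2, 5, 8) = 2
MAX prefers the higher value; B=-2, A=2. A is better since 2 > -2.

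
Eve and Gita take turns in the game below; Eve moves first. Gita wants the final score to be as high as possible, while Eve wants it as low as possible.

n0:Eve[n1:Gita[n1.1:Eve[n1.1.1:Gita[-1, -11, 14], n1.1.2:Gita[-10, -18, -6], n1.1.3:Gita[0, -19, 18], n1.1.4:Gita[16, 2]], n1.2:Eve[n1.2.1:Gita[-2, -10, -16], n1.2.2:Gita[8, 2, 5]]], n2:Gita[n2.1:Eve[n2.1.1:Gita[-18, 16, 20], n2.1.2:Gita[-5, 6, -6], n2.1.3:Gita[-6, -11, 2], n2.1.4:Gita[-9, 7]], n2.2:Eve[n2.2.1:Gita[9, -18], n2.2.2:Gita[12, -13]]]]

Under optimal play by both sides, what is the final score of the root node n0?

n1.1.1 (Gita): max(-1, -11, 14) = 14
n1.1.2 (Gita): max(-10, -18, -6) = -6
n1.1.3 (Gita): max(0, -19, 18) = 18
n1.1.4 (Gita): max(16, 2) = 16
n1.1 (Eve): min(14, -6, 18, 16) = -6
n1.2.1 (Gita): max(-2, -10, -16) = -2
n1.2.2 (Gita): max(8, 2, 5) = 8
n1.2 (Eve): min(-2, 8) = -2
n1 (Gita): max(-6, -2) = -2
n2.1.1 (Gita): max(-18, 16, 20) = 20
n2.1.2 (Gita): max(-5, 6, -6) = 6
n2.1.3 (Gita): max(-6, -11, 2) = 2
n2.1.4 (Gita): max(-9, 7) = 7
n2.1 (Eve): min(20, 6, 2, 7) = 2
n2.2.1 (Gita): max(9, -18) = 9
n2.2.2 (Gita): max(12, -13) = 12
n2.2 (Eve): min(9, 12) = 9
n2 (Gita): max(2, 9) = 9
n0 (Eve): min(-2, 9) = -2

-2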